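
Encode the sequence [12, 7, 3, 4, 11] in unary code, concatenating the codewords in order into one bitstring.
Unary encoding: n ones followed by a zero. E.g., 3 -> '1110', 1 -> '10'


Encode each number as n ones followed by a terminating 0:
  12 -> 1111111111110 (13 bits)
  7 -> 11111110 (8 bits)
  3 -> 1110 (4 bits)
  4 -> 11110 (5 bits)
  11 -> 111111111110 (12 bits)
Total length = 13 + 8 + 4 + 5 + 12 = 42 bits.

Unary([12, 7, 3, 4, 11]) = 111111111111011111110111011110111111111110 (42 bits)


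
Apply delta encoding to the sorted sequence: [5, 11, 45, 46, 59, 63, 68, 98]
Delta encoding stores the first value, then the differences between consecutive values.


First value: 5
Deltas:
  11 - 5 = 6
  45 - 11 = 34
  46 - 45 = 1
  59 - 46 = 13
  63 - 59 = 4
  68 - 63 = 5
  98 - 68 = 30


Delta encoded: [5, 6, 34, 1, 13, 4, 5, 30]


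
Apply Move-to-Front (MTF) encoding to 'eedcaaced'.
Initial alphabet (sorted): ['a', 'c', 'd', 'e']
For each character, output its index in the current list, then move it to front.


MTF encoding:
'e': index 3 in ['a', 'c', 'd', 'e'] -> ['e', 'a', 'c', 'd']
'e': index 0 in ['e', 'a', 'c', 'd'] -> ['e', 'a', 'c', 'd']
'd': index 3 in ['e', 'a', 'c', 'd'] -> ['d', 'e', 'a', 'c']
'c': index 3 in ['d', 'e', 'a', 'c'] -> ['c', 'd', 'e', 'a']
'a': index 3 in ['c', 'd', 'e', 'a'] -> ['a', 'c', 'd', 'e']
'a': index 0 in ['a', 'c', 'd', 'e'] -> ['a', 'c', 'd', 'e']
'c': index 1 in ['a', 'c', 'd', 'e'] -> ['c', 'a', 'd', 'e']
'e': index 3 in ['c', 'a', 'd', 'e'] -> ['e', 'c', 'a', 'd']
'd': index 3 in ['e', 'c', 'a', 'd'] -> ['d', 'e', 'c', 'a']


Output: [3, 0, 3, 3, 3, 0, 1, 3, 3]


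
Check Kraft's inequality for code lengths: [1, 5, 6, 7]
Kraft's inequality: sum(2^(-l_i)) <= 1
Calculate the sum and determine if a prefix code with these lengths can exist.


Sum = 2^(-1) + 2^(-5) + 2^(-6) + 2^(-7)
    = 0.5 + 0.03125 + 0.015625 + 0.0078125
    = 71/128 = 0.5546875
Since 0.5546875 <= 1, Kraft's inequality IS satisfied.
A prefix code with these lengths CAN exist.

Kraft sum = 0.5546875. Satisfied.


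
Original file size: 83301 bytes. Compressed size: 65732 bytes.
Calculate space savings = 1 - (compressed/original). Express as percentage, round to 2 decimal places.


ratio = compressed/original = 65732/83301 = 0.78909
savings = 1 - ratio = 1 - 0.78909 = 0.21091
as a percentage: 0.21091 * 100 = 21.09%

Space savings = 1 - 65732/83301 = 21.09%


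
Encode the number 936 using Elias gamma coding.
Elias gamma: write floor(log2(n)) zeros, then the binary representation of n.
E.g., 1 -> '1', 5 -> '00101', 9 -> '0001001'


num_bits = floor(log2(936)) + 1 = 10
leading_zeros = num_bits - 1 = 9
binary(936) = 1110101000

Elias gamma(936) = '000000000' + '1110101000' = 0000000001110101000 (19 bits)


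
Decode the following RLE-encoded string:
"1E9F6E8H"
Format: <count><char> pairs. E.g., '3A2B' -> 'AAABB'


Expanding each <count><char> pair:
  1E -> 'E'
  9F -> 'FFFFFFFFF'
  6E -> 'EEEEEE'
  8H -> 'HHHHHHHH'

Decoded = EFFFFFFFFFEEEEEEHHHHHHHH


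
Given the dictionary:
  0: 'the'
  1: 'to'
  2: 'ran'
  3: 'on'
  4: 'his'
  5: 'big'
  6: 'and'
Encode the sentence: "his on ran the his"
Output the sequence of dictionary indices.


Look up each word in the dictionary:
  'his' -> 4
  'on' -> 3
  'ran' -> 2
  'the' -> 0
  'his' -> 4

Encoded: [4, 3, 2, 0, 4]


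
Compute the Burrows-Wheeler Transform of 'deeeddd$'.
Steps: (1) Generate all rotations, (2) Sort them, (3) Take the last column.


Rotations (sorted):
  0: $deeeddd -> last char: d
  1: d$deeedd -> last char: d
  2: dd$deeed -> last char: d
  3: ddd$deee -> last char: e
  4: deeeddd$ -> last char: $
  5: eddd$dee -> last char: e
  6: eeddd$de -> last char: e
  7: eeeddd$d -> last char: d


BWT = ddde$eed


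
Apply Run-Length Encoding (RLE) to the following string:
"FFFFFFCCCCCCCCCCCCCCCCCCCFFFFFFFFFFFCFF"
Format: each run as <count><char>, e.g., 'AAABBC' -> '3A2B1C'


Scanning runs left to right:
  i=0: run of 'F' x 6 -> '6F'
  i=6: run of 'C' x 19 -> '19C'
  i=25: run of 'F' x 11 -> '11F'
  i=36: run of 'C' x 1 -> '1C'
  i=37: run of 'F' x 2 -> '2F'

RLE = 6F19C11F1C2F


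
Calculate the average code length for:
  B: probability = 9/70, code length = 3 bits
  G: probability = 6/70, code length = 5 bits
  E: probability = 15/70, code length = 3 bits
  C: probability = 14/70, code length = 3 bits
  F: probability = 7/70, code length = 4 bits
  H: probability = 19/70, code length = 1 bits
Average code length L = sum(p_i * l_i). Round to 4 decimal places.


Weighted contributions p_i * l_i:
  B: (9/70) * 3 = 27/70
  G: (6/70) * 5 = 30/70
  E: (15/70) * 3 = 45/70
  C: (14/70) * 3 = 42/70
  F: (7/70) * 4 = 28/70
  H: (19/70) * 1 = 19/70
Sum = (27 + 30 + 45 + 42 + 28 + 19)/70 = 191/70

L = 191/70 = 2.7286 bits/symbol


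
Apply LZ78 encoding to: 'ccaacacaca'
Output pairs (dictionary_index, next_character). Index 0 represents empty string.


LZ78 encoding steps:
Dictionary: {0: ''}
Step 1: w='' (idx 0), next='c' -> output (0, 'c'), add 'c' as idx 1
Step 2: w='c' (idx 1), next='a' -> output (1, 'a'), add 'ca' as idx 2
Step 3: w='' (idx 0), next='a' -> output (0, 'a'), add 'a' as idx 3
Step 4: w='ca' (idx 2), next='c' -> output (2, 'c'), add 'cac' as idx 4
Step 5: w='a' (idx 3), next='c' -> output (3, 'c'), add 'ac' as idx 5
Step 6: w='a' (idx 3), end of input -> output (3, '')


Encoded: [(0, 'c'), (1, 'a'), (0, 'a'), (2, 'c'), (3, 'c'), (3, '')]


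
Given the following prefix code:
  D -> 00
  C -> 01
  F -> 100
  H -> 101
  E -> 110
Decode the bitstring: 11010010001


Decoding step by step:
Bits 110 -> E
Bits 100 -> F
Bits 100 -> F
Bits 01 -> C


Decoded message: EFFC


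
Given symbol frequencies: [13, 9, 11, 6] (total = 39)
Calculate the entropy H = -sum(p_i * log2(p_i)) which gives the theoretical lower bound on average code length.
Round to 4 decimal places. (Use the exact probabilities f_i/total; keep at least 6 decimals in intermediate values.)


Per-symbol terms -p_i * log2(p_i) with p_i = f_i/39:
  p = 13/39 = 0.333333: log2(p) = -1.584963, -p*log2(p) = 0.528321
  p = 9/39 = 0.230769: log2(p) = -2.115477, -p*log2(p) = 0.488187
  p = 11/39 = 0.282051: log2(p) = -1.825971, -p*log2(p) = 0.515017
  p = 6/39 = 0.153846: log2(p) = -2.700440, -p*log2(p) = 0.415452
H = 0.528321 + 0.488187 + 0.515017 + 0.415452 = 1.946977

H = 1.947 bits/symbol


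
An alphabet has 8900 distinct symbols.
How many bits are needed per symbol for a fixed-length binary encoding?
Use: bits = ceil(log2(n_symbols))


log2(8900) = 13.1196
Bracket: 2^13 = 8192 < 8900 <= 2^14 = 16384
So ceil(log2(8900)) = 14

bits = ceil(log2(8900)) = ceil(13.1196) = 14 bits


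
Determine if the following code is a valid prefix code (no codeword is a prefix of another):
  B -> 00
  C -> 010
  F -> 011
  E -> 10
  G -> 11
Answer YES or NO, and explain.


Checking each pair (does one codeword prefix another?):
  B='00' vs C='010': no prefix
  B='00' vs F='011': no prefix
  B='00' vs E='10': no prefix
  B='00' vs G='11': no prefix
  C='010' vs B='00': no prefix
  C='010' vs F='011': no prefix
  C='010' vs E='10': no prefix
  C='010' vs G='11': no prefix
  F='011' vs B='00': no prefix
  F='011' vs C='010': no prefix
  F='011' vs E='10': no prefix
  F='011' vs G='11': no prefix
  E='10' vs B='00': no prefix
  E='10' vs C='010': no prefix
  E='10' vs F='011': no prefix
  E='10' vs G='11': no prefix
  G='11' vs B='00': no prefix
  G='11' vs C='010': no prefix
  G='11' vs F='011': no prefix
  G='11' vs E='10': no prefix
No violation found over all pairs.

YES -- this is a valid prefix code. No codeword is a prefix of any other codeword.


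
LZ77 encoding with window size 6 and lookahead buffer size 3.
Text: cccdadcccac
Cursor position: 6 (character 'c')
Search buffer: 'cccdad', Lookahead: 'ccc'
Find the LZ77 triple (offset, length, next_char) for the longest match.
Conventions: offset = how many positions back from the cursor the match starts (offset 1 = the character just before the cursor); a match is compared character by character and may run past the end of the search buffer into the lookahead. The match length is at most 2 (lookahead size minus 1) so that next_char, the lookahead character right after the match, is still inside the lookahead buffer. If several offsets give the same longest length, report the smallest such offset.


Try each offset into the search buffer:
  offset=1 (pos 5, char 'd'): match length 0
  offset=2 (pos 4, char 'a'): match length 0
  offset=3 (pos 3, char 'd'): match length 0
  offset=4 (pos 2, char 'c'): match length 1
  offset=5 (pos 1, char 'c'): match length 2
  offset=6 (pos 0, char 'c'): match length 2
Longest match has length 2, found at offsets 5, 6; take the smallest, offset 5.
next_char = character at position 6 + 2 = 8 -> 'c'

Best match: offset=5, length=2 (matching 'cc' starting at position 1)
LZ77 triple: (5, 2, 'c')


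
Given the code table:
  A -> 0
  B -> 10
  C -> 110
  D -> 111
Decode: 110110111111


Decoding:
110 -> C
110 -> C
111 -> D
111 -> D


Result: CCDD


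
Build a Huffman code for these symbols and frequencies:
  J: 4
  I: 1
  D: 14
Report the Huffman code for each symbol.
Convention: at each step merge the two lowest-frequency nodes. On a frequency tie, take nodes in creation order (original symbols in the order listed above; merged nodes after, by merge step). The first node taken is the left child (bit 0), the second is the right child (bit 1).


Huffman tree construction:
Step 1: Merge I(1) + J(4) = 5
Step 2: Merge (I+J)(5) + D(14) = 19
Read each symbol's code off the tree from the root (left child = 0, right child = 1).

Codes:
  J: 01 (length 2)
  I: 00 (length 2)
  D: 1 (length 1)
Average code length: 24/19 = 1.2632 bits/symbol


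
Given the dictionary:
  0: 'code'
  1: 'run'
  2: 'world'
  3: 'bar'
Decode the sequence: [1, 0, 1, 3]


Look up each index in the dictionary:
  1 -> 'run'
  0 -> 'code'
  1 -> 'run'
  3 -> 'bar'

Decoded: "run code run bar"


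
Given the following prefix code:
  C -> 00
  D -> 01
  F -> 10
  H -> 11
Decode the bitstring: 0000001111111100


Decoding step by step:
Bits 00 -> C
Bits 00 -> C
Bits 00 -> C
Bits 11 -> H
Bits 11 -> H
Bits 11 -> H
Bits 11 -> H
Bits 00 -> C


Decoded message: CCCHHHHC


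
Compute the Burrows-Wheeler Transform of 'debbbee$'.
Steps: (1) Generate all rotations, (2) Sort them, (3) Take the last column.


Rotations (sorted):
  0: $debbbee -> last char: e
  1: bbbee$de -> last char: e
  2: bbee$deb -> last char: b
  3: bee$debb -> last char: b
  4: debbbee$ -> last char: $
  5: e$debbbe -> last char: e
  6: ebbbee$d -> last char: d
  7: ee$debbb -> last char: b


BWT = eebb$edb


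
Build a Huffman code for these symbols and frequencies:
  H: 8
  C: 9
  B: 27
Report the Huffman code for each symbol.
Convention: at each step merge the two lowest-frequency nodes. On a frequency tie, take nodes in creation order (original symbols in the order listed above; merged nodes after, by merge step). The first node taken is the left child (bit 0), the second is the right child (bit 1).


Huffman tree construction:
Step 1: Merge H(8) + C(9) = 17
Step 2: Merge (H+C)(17) + B(27) = 44
Read each symbol's code off the tree from the root (left child = 0, right child = 1).

Codes:
  H: 00 (length 2)
  C: 01 (length 2)
  B: 1 (length 1)
Average code length: 61/44 = 1.3864 bits/symbol


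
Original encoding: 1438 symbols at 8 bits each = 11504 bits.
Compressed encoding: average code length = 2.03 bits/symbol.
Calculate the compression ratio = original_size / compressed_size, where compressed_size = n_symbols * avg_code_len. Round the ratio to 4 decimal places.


original_size = n_symbols * orig_bits = 1438 * 8 = 11504 bits
compressed_size = n_symbols * avg_code_len = 1438 * 2.03 = 2919.14 bits
ratio = original_size / compressed_size = 11504 / 2919.14 = 3.9409

Compression ratio = 3.9409


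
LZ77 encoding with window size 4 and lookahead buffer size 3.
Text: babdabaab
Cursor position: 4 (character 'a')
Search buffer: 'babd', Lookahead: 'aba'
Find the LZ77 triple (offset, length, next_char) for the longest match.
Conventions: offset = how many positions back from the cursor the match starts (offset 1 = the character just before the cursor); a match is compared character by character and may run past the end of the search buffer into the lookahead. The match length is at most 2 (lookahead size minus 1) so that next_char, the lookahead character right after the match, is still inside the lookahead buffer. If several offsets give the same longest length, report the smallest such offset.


Try each offset into the search buffer:
  offset=1 (pos 3, char 'd'): match length 0
  offset=2 (pos 2, char 'b'): match length 0
  offset=3 (pos 1, char 'a'): match length 2
  offset=4 (pos 0, char 'b'): match length 0
Longest match has length 2 at offset 3.
next_char = character at position 4 + 2 = 6 -> 'a'

Best match: offset=3, length=2 (matching 'ab' starting at position 1)
LZ77 triple: (3, 2, 'a')


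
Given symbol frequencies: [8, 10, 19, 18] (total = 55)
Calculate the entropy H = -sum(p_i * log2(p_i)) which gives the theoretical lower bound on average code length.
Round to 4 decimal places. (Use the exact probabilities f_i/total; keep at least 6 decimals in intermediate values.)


Per-symbol terms -p_i * log2(p_i) with p_i = f_i/55:
  p = 8/55 = 0.145455: log2(p) = -2.781360, -p*log2(p) = 0.404561
  p = 10/55 = 0.181818: log2(p) = -2.459432, -p*log2(p) = 0.447169
  p = 19/55 = 0.345455: log2(p) = -1.533432, -p*log2(p) = 0.529731
  p = 18/55 = 0.327273: log2(p) = -1.611435, -p*log2(p) = 0.527379
H = 0.404561 + 0.447169 + 0.529731 + 0.527379 = 1.908840

H = 1.9088 bits/symbol


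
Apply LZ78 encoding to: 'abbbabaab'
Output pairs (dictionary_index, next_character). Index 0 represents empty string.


LZ78 encoding steps:
Dictionary: {0: ''}
Step 1: w='' (idx 0), next='a' -> output (0, 'a'), add 'a' as idx 1
Step 2: w='' (idx 0), next='b' -> output (0, 'b'), add 'b' as idx 2
Step 3: w='b' (idx 2), next='b' -> output (2, 'b'), add 'bb' as idx 3
Step 4: w='a' (idx 1), next='b' -> output (1, 'b'), add 'ab' as idx 4
Step 5: w='a' (idx 1), next='a' -> output (1, 'a'), add 'aa' as idx 5
Step 6: w='b' (idx 2), end of input -> output (2, '')


Encoded: [(0, 'a'), (0, 'b'), (2, 'b'), (1, 'b'), (1, 'a'), (2, '')]


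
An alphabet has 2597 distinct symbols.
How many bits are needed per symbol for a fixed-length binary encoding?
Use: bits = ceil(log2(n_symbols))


log2(2597) = 11.3426
Bracket: 2^11 = 2048 < 2597 <= 2^12 = 4096
So ceil(log2(2597)) = 12

bits = ceil(log2(2597)) = ceil(11.3426) = 12 bits


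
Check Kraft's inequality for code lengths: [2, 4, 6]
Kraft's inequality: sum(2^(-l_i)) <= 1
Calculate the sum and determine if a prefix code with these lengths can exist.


Sum = 2^(-2) + 2^(-4) + 2^(-6)
    = 0.25 + 0.0625 + 0.015625
    = 21/64 = 0.328125
Since 0.328125 <= 1, Kraft's inequality IS satisfied.
A prefix code with these lengths CAN exist.

Kraft sum = 0.328125. Satisfied.


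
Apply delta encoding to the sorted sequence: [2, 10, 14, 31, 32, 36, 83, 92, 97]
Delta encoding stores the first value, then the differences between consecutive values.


First value: 2
Deltas:
  10 - 2 = 8
  14 - 10 = 4
  31 - 14 = 17
  32 - 31 = 1
  36 - 32 = 4
  83 - 36 = 47
  92 - 83 = 9
  97 - 92 = 5


Delta encoded: [2, 8, 4, 17, 1, 4, 47, 9, 5]


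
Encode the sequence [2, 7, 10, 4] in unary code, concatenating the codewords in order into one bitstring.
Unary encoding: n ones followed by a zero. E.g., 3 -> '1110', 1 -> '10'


Encode each number as n ones followed by a terminating 0:
  2 -> 110 (3 bits)
  7 -> 11111110 (8 bits)
  10 -> 11111111110 (11 bits)
  4 -> 11110 (5 bits)
Total length = 3 + 8 + 11 + 5 = 27 bits.

Unary([2, 7, 10, 4]) = 110111111101111111111011110 (27 bits)


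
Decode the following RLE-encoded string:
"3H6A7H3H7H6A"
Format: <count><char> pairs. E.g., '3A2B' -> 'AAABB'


Expanding each <count><char> pair:
  3H -> 'HHH'
  6A -> 'AAAAAA'
  7H -> 'HHHHHHH'
  3H -> 'HHH'
  7H -> 'HHHHHHH'
  6A -> 'AAAAAA'

Decoded = HHHAAAAAAHHHHHHHHHHHHHHHHHAAAAAA


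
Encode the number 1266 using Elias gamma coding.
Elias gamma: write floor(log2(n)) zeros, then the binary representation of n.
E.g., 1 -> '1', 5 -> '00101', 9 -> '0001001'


num_bits = floor(log2(1266)) + 1 = 11
leading_zeros = num_bits - 1 = 10
binary(1266) = 10011110010

Elias gamma(1266) = '0000000000' + '10011110010' = 000000000010011110010 (21 bits)


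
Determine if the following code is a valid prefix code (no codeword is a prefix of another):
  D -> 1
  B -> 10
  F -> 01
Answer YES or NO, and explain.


Checking each pair (does one codeword prefix another?):
  D='1' vs B='10': prefix -- VIOLATION

NO -- this is NOT a valid prefix code. D (1) is a prefix of B (10).


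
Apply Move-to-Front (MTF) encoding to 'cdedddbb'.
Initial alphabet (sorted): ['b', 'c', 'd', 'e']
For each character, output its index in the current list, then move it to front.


MTF encoding:
'c': index 1 in ['b', 'c', 'd', 'e'] -> ['c', 'b', 'd', 'e']
'd': index 2 in ['c', 'b', 'd', 'e'] -> ['d', 'c', 'b', 'e']
'e': index 3 in ['d', 'c', 'b', 'e'] -> ['e', 'd', 'c', 'b']
'd': index 1 in ['e', 'd', 'c', 'b'] -> ['d', 'e', 'c', 'b']
'd': index 0 in ['d', 'e', 'c', 'b'] -> ['d', 'e', 'c', 'b']
'd': index 0 in ['d', 'e', 'c', 'b'] -> ['d', 'e', 'c', 'b']
'b': index 3 in ['d', 'e', 'c', 'b'] -> ['b', 'd', 'e', 'c']
'b': index 0 in ['b', 'd', 'e', 'c'] -> ['b', 'd', 'e', 'c']


Output: [1, 2, 3, 1, 0, 0, 3, 0]


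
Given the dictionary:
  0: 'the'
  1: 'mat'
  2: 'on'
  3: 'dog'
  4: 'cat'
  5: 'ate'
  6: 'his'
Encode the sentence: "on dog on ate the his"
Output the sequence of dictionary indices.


Look up each word in the dictionary:
  'on' -> 2
  'dog' -> 3
  'on' -> 2
  'ate' -> 5
  'the' -> 0
  'his' -> 6

Encoded: [2, 3, 2, 5, 0, 6]


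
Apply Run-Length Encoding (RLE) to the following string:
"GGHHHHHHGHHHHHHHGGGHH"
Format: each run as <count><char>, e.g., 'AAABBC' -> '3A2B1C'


Scanning runs left to right:
  i=0: run of 'G' x 2 -> '2G'
  i=2: run of 'H' x 6 -> '6H'
  i=8: run of 'G' x 1 -> '1G'
  i=9: run of 'H' x 7 -> '7H'
  i=16: run of 'G' x 3 -> '3G'
  i=19: run of 'H' x 2 -> '2H'

RLE = 2G6H1G7H3G2H


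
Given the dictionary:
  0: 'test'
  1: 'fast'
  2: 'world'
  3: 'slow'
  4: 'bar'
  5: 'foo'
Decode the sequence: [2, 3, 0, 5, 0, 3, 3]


Look up each index in the dictionary:
  2 -> 'world'
  3 -> 'slow'
  0 -> 'test'
  5 -> 'foo'
  0 -> 'test'
  3 -> 'slow'
  3 -> 'slow'

Decoded: "world slow test foo test slow slow"


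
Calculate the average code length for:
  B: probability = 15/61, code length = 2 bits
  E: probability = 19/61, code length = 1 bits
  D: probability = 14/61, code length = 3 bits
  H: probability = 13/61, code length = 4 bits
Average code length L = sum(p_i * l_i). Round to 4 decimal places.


Weighted contributions p_i * l_i:
  B: (15/61) * 2 = 30/61
  E: (19/61) * 1 = 19/61
  D: (14/61) * 3 = 42/61
  H: (13/61) * 4 = 52/61
Sum = (30 + 19 + 42 + 52)/61 = 143/61

L = 143/61 = 2.3443 bits/symbol


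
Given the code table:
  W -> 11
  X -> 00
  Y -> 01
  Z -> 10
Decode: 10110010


Decoding:
10 -> Z
11 -> W
00 -> X
10 -> Z


Result: ZWXZ


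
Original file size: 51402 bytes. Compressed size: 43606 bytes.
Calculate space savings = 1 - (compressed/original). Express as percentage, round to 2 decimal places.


ratio = compressed/original = 43606/51402 = 0.848333
savings = 1 - ratio = 1 - 0.848333 = 0.151667
as a percentage: 0.151667 * 100 = 15.17%

Space savings = 1 - 43606/51402 = 15.17%


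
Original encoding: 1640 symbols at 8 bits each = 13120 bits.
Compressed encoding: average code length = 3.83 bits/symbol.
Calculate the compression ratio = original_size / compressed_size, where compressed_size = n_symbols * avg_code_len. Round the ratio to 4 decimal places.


original_size = n_symbols * orig_bits = 1640 * 8 = 13120 bits
compressed_size = n_symbols * avg_code_len = 1640 * 3.83 = 6281.2 bits
ratio = original_size / compressed_size = 13120 / 6281.2 = 2.0888

Compression ratio = 2.0888


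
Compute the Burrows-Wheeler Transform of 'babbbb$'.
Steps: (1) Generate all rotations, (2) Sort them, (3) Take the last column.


Rotations (sorted):
  0: $babbbb -> last char: b
  1: abbbb$b -> last char: b
  2: b$babbb -> last char: b
  3: babbbb$ -> last char: $
  4: bb$babb -> last char: b
  5: bbb$bab -> last char: b
  6: bbbb$ba -> last char: a


BWT = bbb$bba


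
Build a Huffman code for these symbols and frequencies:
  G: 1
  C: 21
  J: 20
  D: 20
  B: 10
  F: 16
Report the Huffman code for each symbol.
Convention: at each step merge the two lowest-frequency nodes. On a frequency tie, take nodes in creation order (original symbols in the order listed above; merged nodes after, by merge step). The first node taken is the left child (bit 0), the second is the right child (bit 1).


Huffman tree construction:
Step 1: Merge G(1) + B(10) = 11
Step 2: Merge (G+B)(11) + F(16) = 27
Step 3: Merge J(20) + D(20) = 40
Step 4: Merge C(21) + ((G+B)+F)(27) = 48
Step 5: Merge (J+D)(40) + (C+((G+B)+F))(48) = 88
Read each symbol's code off the tree from the root (left child = 0, right child = 1).

Codes:
  G: 1100 (length 4)
  C: 10 (length 2)
  J: 00 (length 2)
  D: 01 (length 2)
  B: 1101 (length 4)
  F: 111 (length 3)
Average code length: 214/88 = 2.4318 bits/symbol


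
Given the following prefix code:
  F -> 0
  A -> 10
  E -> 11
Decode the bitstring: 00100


Decoding step by step:
Bits 0 -> F
Bits 0 -> F
Bits 10 -> A
Bits 0 -> F


Decoded message: FFAF


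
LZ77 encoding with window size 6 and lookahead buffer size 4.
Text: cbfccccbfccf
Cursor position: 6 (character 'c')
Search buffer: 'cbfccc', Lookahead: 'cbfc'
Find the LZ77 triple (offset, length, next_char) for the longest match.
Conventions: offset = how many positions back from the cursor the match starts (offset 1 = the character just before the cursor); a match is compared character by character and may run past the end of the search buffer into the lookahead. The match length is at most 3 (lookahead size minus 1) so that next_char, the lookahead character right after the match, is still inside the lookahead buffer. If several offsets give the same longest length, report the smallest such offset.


Try each offset into the search buffer:
  offset=1 (pos 5, char 'c'): match length 1
  offset=2 (pos 4, char 'c'): match length 1
  offset=3 (pos 3, char 'c'): match length 1
  offset=4 (pos 2, char 'f'): match length 0
  offset=5 (pos 1, char 'b'): match length 0
  offset=6 (pos 0, char 'c'): match length 3
Longest match has length 3 at offset 6.
next_char = character at position 6 + 3 = 9 -> 'c'

Best match: offset=6, length=3 (matching 'cbf' starting at position 0)
LZ77 triple: (6, 3, 'c')


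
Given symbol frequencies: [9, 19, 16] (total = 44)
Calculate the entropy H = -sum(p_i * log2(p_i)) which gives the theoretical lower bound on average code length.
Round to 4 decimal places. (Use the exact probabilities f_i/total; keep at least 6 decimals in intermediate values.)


Per-symbol terms -p_i * log2(p_i) with p_i = f_i/44:
  p = 9/44 = 0.204545: log2(p) = -2.289507, -p*log2(p) = 0.468308
  p = 19/44 = 0.431818: log2(p) = -1.211504, -p*log2(p) = 0.523149
  p = 16/44 = 0.363636: log2(p) = -1.459432, -p*log2(p) = 0.530702
H = 0.468308 + 0.523149 + 0.530702 = 1.522159

H = 1.5222 bits/symbol


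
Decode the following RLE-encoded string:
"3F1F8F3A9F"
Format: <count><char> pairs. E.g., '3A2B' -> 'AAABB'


Expanding each <count><char> pair:
  3F -> 'FFF'
  1F -> 'F'
  8F -> 'FFFFFFFF'
  3A -> 'AAA'
  9F -> 'FFFFFFFFF'

Decoded = FFFFFFFFFFFFAAAFFFFFFFFF


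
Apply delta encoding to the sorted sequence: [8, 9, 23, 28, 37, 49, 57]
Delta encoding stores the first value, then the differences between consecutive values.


First value: 8
Deltas:
  9 - 8 = 1
  23 - 9 = 14
  28 - 23 = 5
  37 - 28 = 9
  49 - 37 = 12
  57 - 49 = 8


Delta encoded: [8, 1, 14, 5, 9, 12, 8]


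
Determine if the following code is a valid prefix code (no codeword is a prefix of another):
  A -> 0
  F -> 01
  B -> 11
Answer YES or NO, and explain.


Checking each pair (does one codeword prefix another?):
  A='0' vs F='01': prefix -- VIOLATION

NO -- this is NOT a valid prefix code. A (0) is a prefix of F (01).


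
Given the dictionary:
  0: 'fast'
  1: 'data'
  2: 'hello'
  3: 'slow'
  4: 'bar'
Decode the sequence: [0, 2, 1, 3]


Look up each index in the dictionary:
  0 -> 'fast'
  2 -> 'hello'
  1 -> 'data'
  3 -> 'slow'

Decoded: "fast hello data slow"


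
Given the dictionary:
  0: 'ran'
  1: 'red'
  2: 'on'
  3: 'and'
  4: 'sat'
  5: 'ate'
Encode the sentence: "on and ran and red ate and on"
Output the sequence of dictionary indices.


Look up each word in the dictionary:
  'on' -> 2
  'and' -> 3
  'ran' -> 0
  'and' -> 3
  'red' -> 1
  'ate' -> 5
  'and' -> 3
  'on' -> 2

Encoded: [2, 3, 0, 3, 1, 5, 3, 2]


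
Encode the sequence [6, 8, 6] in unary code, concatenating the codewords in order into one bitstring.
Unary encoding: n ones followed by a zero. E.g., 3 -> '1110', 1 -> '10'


Encode each number as n ones followed by a terminating 0:
  6 -> 1111110 (7 bits)
  8 -> 111111110 (9 bits)
  6 -> 1111110 (7 bits)
Total length = 7 + 9 + 7 = 23 bits.

Unary([6, 8, 6]) = 11111101111111101111110 (23 bits)


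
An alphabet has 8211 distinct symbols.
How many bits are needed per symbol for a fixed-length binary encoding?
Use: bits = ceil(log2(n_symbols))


log2(8211) = 13.0033
Bracket: 2^13 = 8192 < 8211 <= 2^14 = 16384
So ceil(log2(8211)) = 14

bits = ceil(log2(8211)) = ceil(13.0033) = 14 bits


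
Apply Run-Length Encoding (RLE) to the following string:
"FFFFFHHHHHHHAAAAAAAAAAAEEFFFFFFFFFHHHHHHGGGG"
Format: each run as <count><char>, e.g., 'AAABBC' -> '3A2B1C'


Scanning runs left to right:
  i=0: run of 'F' x 5 -> '5F'
  i=5: run of 'H' x 7 -> '7H'
  i=12: run of 'A' x 11 -> '11A'
  i=23: run of 'E' x 2 -> '2E'
  i=25: run of 'F' x 9 -> '9F'
  i=34: run of 'H' x 6 -> '6H'
  i=40: run of 'G' x 4 -> '4G'

RLE = 5F7H11A2E9F6H4G


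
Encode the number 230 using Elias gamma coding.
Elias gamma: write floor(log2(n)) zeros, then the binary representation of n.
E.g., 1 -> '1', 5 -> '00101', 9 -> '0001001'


num_bits = floor(log2(230)) + 1 = 8
leading_zeros = num_bits - 1 = 7
binary(230) = 11100110

Elias gamma(230) = '0000000' + '11100110' = 000000011100110 (15 bits)


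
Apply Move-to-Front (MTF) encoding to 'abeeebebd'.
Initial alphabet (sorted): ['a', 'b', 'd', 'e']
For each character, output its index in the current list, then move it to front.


MTF encoding:
'a': index 0 in ['a', 'b', 'd', 'e'] -> ['a', 'b', 'd', 'e']
'b': index 1 in ['a', 'b', 'd', 'e'] -> ['b', 'a', 'd', 'e']
'e': index 3 in ['b', 'a', 'd', 'e'] -> ['e', 'b', 'a', 'd']
'e': index 0 in ['e', 'b', 'a', 'd'] -> ['e', 'b', 'a', 'd']
'e': index 0 in ['e', 'b', 'a', 'd'] -> ['e', 'b', 'a', 'd']
'b': index 1 in ['e', 'b', 'a', 'd'] -> ['b', 'e', 'a', 'd']
'e': index 1 in ['b', 'e', 'a', 'd'] -> ['e', 'b', 'a', 'd']
'b': index 1 in ['e', 'b', 'a', 'd'] -> ['b', 'e', 'a', 'd']
'd': index 3 in ['b', 'e', 'a', 'd'] -> ['d', 'b', 'e', 'a']


Output: [0, 1, 3, 0, 0, 1, 1, 1, 3]


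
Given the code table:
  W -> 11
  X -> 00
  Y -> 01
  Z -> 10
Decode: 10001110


Decoding:
10 -> Z
00 -> X
11 -> W
10 -> Z


Result: ZXWZ


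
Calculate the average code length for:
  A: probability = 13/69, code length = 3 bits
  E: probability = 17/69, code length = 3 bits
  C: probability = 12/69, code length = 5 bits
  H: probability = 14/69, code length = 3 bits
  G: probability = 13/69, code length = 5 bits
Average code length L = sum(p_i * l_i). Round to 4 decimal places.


Weighted contributions p_i * l_i:
  A: (13/69) * 3 = 39/69
  E: (17/69) * 3 = 51/69
  C: (12/69) * 5 = 60/69
  H: (14/69) * 3 = 42/69
  G: (13/69) * 5 = 65/69
Sum = (39 + 51 + 60 + 42 + 65)/69 = 257/69

L = 257/69 = 3.7246 bits/symbol


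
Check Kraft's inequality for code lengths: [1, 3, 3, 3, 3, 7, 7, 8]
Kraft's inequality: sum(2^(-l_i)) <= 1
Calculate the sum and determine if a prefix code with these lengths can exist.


Sum = 2^(-1) + 2^(-3) + 2^(-3) + 2^(-3) + 2^(-3) + 2^(-7) + 2^(-7) + 2^(-8)
    = 0.5 + 0.125 + 0.125 + 0.125 + 0.125 + 0.0078125 + 0.0078125 + 0.00390625
    = 261/256 = 1.01953125
Since 1.01953125 > 1, Kraft's inequality is NOT satisfied.
A prefix code with these lengths CANNOT exist.

Kraft sum = 1.01953125. Not satisfied.


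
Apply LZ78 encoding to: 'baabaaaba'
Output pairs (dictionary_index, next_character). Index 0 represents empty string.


LZ78 encoding steps:
Dictionary: {0: ''}
Step 1: w='' (idx 0), next='b' -> output (0, 'b'), add 'b' as idx 1
Step 2: w='' (idx 0), next='a' -> output (0, 'a'), add 'a' as idx 2
Step 3: w='a' (idx 2), next='b' -> output (2, 'b'), add 'ab' as idx 3
Step 4: w='a' (idx 2), next='a' -> output (2, 'a'), add 'aa' as idx 4
Step 5: w='ab' (idx 3), next='a' -> output (3, 'a'), add 'aba' as idx 5


Encoded: [(0, 'b'), (0, 'a'), (2, 'b'), (2, 'a'), (3, 'a')]


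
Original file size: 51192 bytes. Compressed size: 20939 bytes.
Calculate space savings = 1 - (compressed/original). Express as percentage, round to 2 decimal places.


ratio = compressed/original = 20939/51192 = 0.409029
savings = 1 - ratio = 1 - 0.409029 = 0.590971
as a percentage: 0.590971 * 100 = 59.1%

Space savings = 1 - 20939/51192 = 59.1%


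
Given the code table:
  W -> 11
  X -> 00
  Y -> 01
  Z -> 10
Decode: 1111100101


Decoding:
11 -> W
11 -> W
10 -> Z
01 -> Y
01 -> Y


Result: WWZYY


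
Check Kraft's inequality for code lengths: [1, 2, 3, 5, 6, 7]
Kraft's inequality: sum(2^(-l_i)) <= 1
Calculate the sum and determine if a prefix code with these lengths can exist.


Sum = 2^(-1) + 2^(-2) + 2^(-3) + 2^(-5) + 2^(-6) + 2^(-7)
    = 0.5 + 0.25 + 0.125 + 0.03125 + 0.015625 + 0.0078125
    = 119/128 = 0.9296875
Since 0.9296875 <= 1, Kraft's inequality IS satisfied.
A prefix code with these lengths CAN exist.

Kraft sum = 0.9296875. Satisfied.


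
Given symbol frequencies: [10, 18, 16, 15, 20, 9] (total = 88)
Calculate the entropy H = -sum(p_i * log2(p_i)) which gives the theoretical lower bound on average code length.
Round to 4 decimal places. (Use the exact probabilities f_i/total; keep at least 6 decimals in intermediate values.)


Per-symbol terms -p_i * log2(p_i) with p_i = f_i/88:
  p = 10/88 = 0.113636: log2(p) = -3.137504, -p*log2(p) = 0.356534
  p = 18/88 = 0.204545: log2(p) = -2.289507, -p*log2(p) = 0.468308
  p = 16/88 = 0.181818: log2(p) = -2.459432, -p*log2(p) = 0.447169
  p = 15/88 = 0.170455: log2(p) = -2.552541, -p*log2(p) = 0.435092
  p = 20/88 = 0.227273: log2(p) = -2.137504, -p*log2(p) = 0.485796
  p = 9/88 = 0.102273: log2(p) = -3.289507, -p*log2(p) = 0.336427
H = 0.356534 + 0.468308 + 0.447169 + 0.435092 + 0.485796 + 0.336427 = 2.529326

H = 2.5293 bits/symbol


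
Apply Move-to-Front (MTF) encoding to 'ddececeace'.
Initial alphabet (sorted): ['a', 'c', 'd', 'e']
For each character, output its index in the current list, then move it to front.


MTF encoding:
'd': index 2 in ['a', 'c', 'd', 'e'] -> ['d', 'a', 'c', 'e']
'd': index 0 in ['d', 'a', 'c', 'e'] -> ['d', 'a', 'c', 'e']
'e': index 3 in ['d', 'a', 'c', 'e'] -> ['e', 'd', 'a', 'c']
'c': index 3 in ['e', 'd', 'a', 'c'] -> ['c', 'e', 'd', 'a']
'e': index 1 in ['c', 'e', 'd', 'a'] -> ['e', 'c', 'd', 'a']
'c': index 1 in ['e', 'c', 'd', 'a'] -> ['c', 'e', 'd', 'a']
'e': index 1 in ['c', 'e', 'd', 'a'] -> ['e', 'c', 'd', 'a']
'a': index 3 in ['e', 'c', 'd', 'a'] -> ['a', 'e', 'c', 'd']
'c': index 2 in ['a', 'e', 'c', 'd'] -> ['c', 'a', 'e', 'd']
'e': index 2 in ['c', 'a', 'e', 'd'] -> ['e', 'c', 'a', 'd']


Output: [2, 0, 3, 3, 1, 1, 1, 3, 2, 2]


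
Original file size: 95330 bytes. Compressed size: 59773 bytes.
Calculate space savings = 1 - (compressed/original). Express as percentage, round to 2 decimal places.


ratio = compressed/original = 59773/95330 = 0.627011
savings = 1 - ratio = 1 - 0.627011 = 0.372989
as a percentage: 0.372989 * 100 = 37.3%

Space savings = 1 - 59773/95330 = 37.3%


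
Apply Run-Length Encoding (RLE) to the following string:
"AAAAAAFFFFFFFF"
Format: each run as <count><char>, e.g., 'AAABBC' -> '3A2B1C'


Scanning runs left to right:
  i=0: run of 'A' x 6 -> '6A'
  i=6: run of 'F' x 8 -> '8F'

RLE = 6A8F


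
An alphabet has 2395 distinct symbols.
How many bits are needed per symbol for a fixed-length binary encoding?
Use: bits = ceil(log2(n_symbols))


log2(2395) = 11.2258
Bracket: 2^11 = 2048 < 2395 <= 2^12 = 4096
So ceil(log2(2395)) = 12

bits = ceil(log2(2395)) = ceil(11.2258) = 12 bits


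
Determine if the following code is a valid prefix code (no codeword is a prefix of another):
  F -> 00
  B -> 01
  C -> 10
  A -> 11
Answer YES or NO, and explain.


Checking each pair (does one codeword prefix another?):
  F='00' vs B='01': no prefix
  F='00' vs C='10': no prefix
  F='00' vs A='11': no prefix
  B='01' vs F='00': no prefix
  B='01' vs C='10': no prefix
  B='01' vs A='11': no prefix
  C='10' vs F='00': no prefix
  C='10' vs B='01': no prefix
  C='10' vs A='11': no prefix
  A='11' vs F='00': no prefix
  A='11' vs B='01': no prefix
  A='11' vs C='10': no prefix
No violation found over all pairs.

YES -- this is a valid prefix code. No codeword is a prefix of any other codeword.


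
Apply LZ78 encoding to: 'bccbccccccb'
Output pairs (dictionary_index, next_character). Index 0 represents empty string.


LZ78 encoding steps:
Dictionary: {0: ''}
Step 1: w='' (idx 0), next='b' -> output (0, 'b'), add 'b' as idx 1
Step 2: w='' (idx 0), next='c' -> output (0, 'c'), add 'c' as idx 2
Step 3: w='c' (idx 2), next='b' -> output (2, 'b'), add 'cb' as idx 3
Step 4: w='c' (idx 2), next='c' -> output (2, 'c'), add 'cc' as idx 4
Step 5: w='cc' (idx 4), next='c' -> output (4, 'c'), add 'ccc' as idx 5
Step 6: w='cb' (idx 3), end of input -> output (3, '')


Encoded: [(0, 'b'), (0, 'c'), (2, 'b'), (2, 'c'), (4, 'c'), (3, '')]


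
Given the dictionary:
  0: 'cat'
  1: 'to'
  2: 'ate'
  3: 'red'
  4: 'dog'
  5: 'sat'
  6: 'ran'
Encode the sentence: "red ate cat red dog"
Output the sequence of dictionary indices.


Look up each word in the dictionary:
  'red' -> 3
  'ate' -> 2
  'cat' -> 0
  'red' -> 3
  'dog' -> 4

Encoded: [3, 2, 0, 3, 4]


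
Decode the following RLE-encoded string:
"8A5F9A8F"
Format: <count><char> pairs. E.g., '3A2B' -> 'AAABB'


Expanding each <count><char> pair:
  8A -> 'AAAAAAAA'
  5F -> 'FFFFF'
  9A -> 'AAAAAAAAA'
  8F -> 'FFFFFFFF'

Decoded = AAAAAAAAFFFFFAAAAAAAAAFFFFFFFF


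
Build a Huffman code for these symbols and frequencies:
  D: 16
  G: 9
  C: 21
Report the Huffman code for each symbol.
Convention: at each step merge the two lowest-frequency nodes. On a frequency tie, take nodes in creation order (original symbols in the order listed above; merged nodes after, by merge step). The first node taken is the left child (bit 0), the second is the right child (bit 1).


Huffman tree construction:
Step 1: Merge G(9) + D(16) = 25
Step 2: Merge C(21) + (G+D)(25) = 46
Read each symbol's code off the tree from the root (left child = 0, right child = 1).

Codes:
  D: 11 (length 2)
  G: 10 (length 2)
  C: 0 (length 1)
Average code length: 71/46 = 1.5435 bits/symbol


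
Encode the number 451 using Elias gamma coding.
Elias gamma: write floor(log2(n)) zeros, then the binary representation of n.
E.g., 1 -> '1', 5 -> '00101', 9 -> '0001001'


num_bits = floor(log2(451)) + 1 = 9
leading_zeros = num_bits - 1 = 8
binary(451) = 111000011

Elias gamma(451) = '00000000' + '111000011' = 00000000111000011 (17 bits)


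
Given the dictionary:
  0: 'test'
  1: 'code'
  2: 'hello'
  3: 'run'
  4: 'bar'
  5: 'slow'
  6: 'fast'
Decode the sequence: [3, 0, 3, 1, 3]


Look up each index in the dictionary:
  3 -> 'run'
  0 -> 'test'
  3 -> 'run'
  1 -> 'code'
  3 -> 'run'

Decoded: "run test run code run"


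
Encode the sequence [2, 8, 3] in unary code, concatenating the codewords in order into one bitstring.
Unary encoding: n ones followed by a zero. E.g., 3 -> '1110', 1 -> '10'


Encode each number as n ones followed by a terminating 0:
  2 -> 110 (3 bits)
  8 -> 111111110 (9 bits)
  3 -> 1110 (4 bits)
Total length = 3 + 9 + 4 = 16 bits.

Unary([2, 8, 3]) = 1101111111101110 (16 bits)


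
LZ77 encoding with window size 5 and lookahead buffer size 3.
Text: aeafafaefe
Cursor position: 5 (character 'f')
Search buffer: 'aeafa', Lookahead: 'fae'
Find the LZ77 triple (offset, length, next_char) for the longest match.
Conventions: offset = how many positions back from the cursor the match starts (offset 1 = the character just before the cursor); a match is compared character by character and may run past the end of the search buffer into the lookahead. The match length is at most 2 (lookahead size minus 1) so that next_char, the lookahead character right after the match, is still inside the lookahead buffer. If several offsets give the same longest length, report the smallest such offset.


Try each offset into the search buffer:
  offset=1 (pos 4, char 'a'): match length 0
  offset=2 (pos 3, char 'f'): match length 2
  offset=3 (pos 2, char 'a'): match length 0
  offset=4 (pos 1, char 'e'): match length 0
  offset=5 (pos 0, char 'a'): match length 0
Longest match has length 2 at offset 2.
next_char = character at position 5 + 2 = 7 -> 'e'

Best match: offset=2, length=2 (matching 'fa' starting at position 3)
LZ77 triple: (2, 2, 'e')


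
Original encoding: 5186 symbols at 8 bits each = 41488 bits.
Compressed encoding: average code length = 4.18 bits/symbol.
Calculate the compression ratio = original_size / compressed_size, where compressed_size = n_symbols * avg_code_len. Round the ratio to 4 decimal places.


original_size = n_symbols * orig_bits = 5186 * 8 = 41488 bits
compressed_size = n_symbols * avg_code_len = 5186 * 4.18 = 21677.48 bits
ratio = original_size / compressed_size = 41488 / 21677.48 = 1.9139

Compression ratio = 1.9139


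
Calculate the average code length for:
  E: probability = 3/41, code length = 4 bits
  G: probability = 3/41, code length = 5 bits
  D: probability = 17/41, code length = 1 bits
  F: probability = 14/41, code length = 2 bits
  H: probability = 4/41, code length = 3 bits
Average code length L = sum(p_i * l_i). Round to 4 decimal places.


Weighted contributions p_i * l_i:
  E: (3/41) * 4 = 12/41
  G: (3/41) * 5 = 15/41
  D: (17/41) * 1 = 17/41
  F: (14/41) * 2 = 28/41
  H: (4/41) * 3 = 12/41
Sum = (12 + 15 + 17 + 28 + 12)/41 = 84/41

L = 84/41 = 2.0488 bits/symbol


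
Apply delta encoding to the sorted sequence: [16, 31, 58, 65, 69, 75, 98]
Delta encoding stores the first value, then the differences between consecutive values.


First value: 16
Deltas:
  31 - 16 = 15
  58 - 31 = 27
  65 - 58 = 7
  69 - 65 = 4
  75 - 69 = 6
  98 - 75 = 23


Delta encoded: [16, 15, 27, 7, 4, 6, 23]


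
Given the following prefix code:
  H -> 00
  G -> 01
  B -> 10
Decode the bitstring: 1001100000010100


Decoding step by step:
Bits 10 -> B
Bits 01 -> G
Bits 10 -> B
Bits 00 -> H
Bits 00 -> H
Bits 01 -> G
Bits 01 -> G
Bits 00 -> H


Decoded message: BGBHHGGH


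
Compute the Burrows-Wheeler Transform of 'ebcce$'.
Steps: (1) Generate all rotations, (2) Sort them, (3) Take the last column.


Rotations (sorted):
  0: $ebcce -> last char: e
  1: bcce$e -> last char: e
  2: cce$eb -> last char: b
  3: ce$ebc -> last char: c
  4: e$ebcc -> last char: c
  5: ebcce$ -> last char: $


BWT = eebcc$


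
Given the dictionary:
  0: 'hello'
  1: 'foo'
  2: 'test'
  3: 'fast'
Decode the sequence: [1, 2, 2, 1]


Look up each index in the dictionary:
  1 -> 'foo'
  2 -> 'test'
  2 -> 'test'
  1 -> 'foo'

Decoded: "foo test test foo"


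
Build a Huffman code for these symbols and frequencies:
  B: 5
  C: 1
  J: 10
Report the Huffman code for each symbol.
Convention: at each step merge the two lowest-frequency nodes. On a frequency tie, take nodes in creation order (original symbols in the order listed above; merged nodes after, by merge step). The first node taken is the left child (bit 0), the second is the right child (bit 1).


Huffman tree construction:
Step 1: Merge C(1) + B(5) = 6
Step 2: Merge (C+B)(6) + J(10) = 16
Read each symbol's code off the tree from the root (left child = 0, right child = 1).

Codes:
  B: 01 (length 2)
  C: 00 (length 2)
  J: 1 (length 1)
Average code length: 22/16 = 1.3750 bits/symbol
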